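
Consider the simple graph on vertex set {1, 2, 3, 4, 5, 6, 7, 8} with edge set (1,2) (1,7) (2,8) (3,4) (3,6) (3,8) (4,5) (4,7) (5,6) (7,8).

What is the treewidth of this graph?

A width-2 tree decomposition is:
Bags: B1 = {1, 2, 8}  B2 = {1, 7, 8}  B3 = {3, 7, 8}  B4 = {3, 4, 7}  B5 = {3, 4, 6}  B6 = {4, 5, 6}
Tree: B1–B2, B2–B3, B3–B4, B4–B5, B5–B6
Each bag holds 3 vertices, so the decomposition has width 2, which upper-bounds the treewidth. For the lower bound, G contains the cycle 2–1–7–8–2, so G is not a forest; only forests have treewidth ≤ 1, hence tw(G) ≥ 2. The upper and lower bounds meet at 2, so that is the treewidth.

2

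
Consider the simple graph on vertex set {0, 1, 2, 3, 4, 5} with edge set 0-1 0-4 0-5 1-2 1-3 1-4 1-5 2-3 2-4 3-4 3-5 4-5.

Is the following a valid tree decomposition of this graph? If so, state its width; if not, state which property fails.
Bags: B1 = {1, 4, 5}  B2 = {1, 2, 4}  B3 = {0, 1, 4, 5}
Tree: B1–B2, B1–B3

A tree decomposition must satisfy three properties: every vertex lies in some bag; for every edge, both endpoints lie together in some bag; and for every vertex, the bags containing it form a connected subtree. Here vertex 3 appears in no bag, so the decomposition is invalid.

No — vertex 3 appears in no bag.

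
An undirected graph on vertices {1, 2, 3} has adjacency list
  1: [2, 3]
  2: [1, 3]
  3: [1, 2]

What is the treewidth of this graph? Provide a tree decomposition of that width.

Treewidth 2.
Bags: B1 = {1, 2, 3}
Tree: (single bag)

With just one bag of size 3, the width is 3 − 1 = 2, so tw(G) ≤ 2. Conversely, {1, 2, 3} is a clique of size 3, and the vertices of any clique must share a bag in every tree decomposition; so some bag has ≥ 3 vertices and tw(G) ≥ 2. Hence tw(G) = 2 exactly.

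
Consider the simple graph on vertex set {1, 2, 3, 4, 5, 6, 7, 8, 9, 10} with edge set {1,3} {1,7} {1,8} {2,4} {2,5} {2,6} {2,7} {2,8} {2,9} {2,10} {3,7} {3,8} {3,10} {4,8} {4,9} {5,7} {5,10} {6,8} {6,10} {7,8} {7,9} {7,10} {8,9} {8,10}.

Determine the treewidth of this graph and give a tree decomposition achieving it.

The largest bag has 4 vertices, giving width 3; this decomposition certifies tw(G) ≤ 3. On the other hand G contains the 4-clique {1, 3, 7, 8}. A clique must lie in a single bag of any decomposition, so no decomposition can have width below 3. Combining the bounds, tw(G) = 3.

Treewidth 3.
Bags: B1 = {2, 7, 8, 9}  B2 = {2, 7, 8, 10}  B3 = {2, 5, 7, 10}  B4 = {3, 7, 8, 10}  B5 = {2, 6, 8, 10}  B6 = {1, 3, 7, 8}  B7 = {2, 4, 8, 9}
Tree: B1–B2, B2–B3, B2–B4, B2–B5, B4–B6, B1–B7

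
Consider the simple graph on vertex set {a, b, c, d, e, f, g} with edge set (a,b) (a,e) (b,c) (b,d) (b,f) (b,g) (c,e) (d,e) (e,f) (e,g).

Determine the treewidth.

A width-2 tree decomposition is:
Bags: B1 = {b, d, e}  B2 = {b, e, g}  B3 = {a, b, e}  B4 = {b, e, f}  B5 = {b, c, e}
Tree: B1–B2, B2–B3, B3–B4, B4–B5
Every bag has size at most 3, so the width is 3 − 1 = 2 and tw(G) ≤ 2. For the lower bound, G contains the cycle b–d–e–g–b, so G is not a forest; only forests have treewidth ≤ 1, hence tw(G) ≥ 2. Hence tw(G) = 2 exactly.

2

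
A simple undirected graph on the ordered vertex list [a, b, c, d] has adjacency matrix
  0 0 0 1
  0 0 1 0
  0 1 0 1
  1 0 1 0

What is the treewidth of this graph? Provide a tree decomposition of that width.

Treewidth 1.
One optimal decomposition is:
Bags: B1 = {b, c}  B2 = {c, d}  B3 = {a, d}
Tree: B1–B2, B2–B3

Every bag has size at most 2, so the width is 2 − 1 = 1 and tw(G) ≤ 1. G has an edge, so its treewidth is at least 1. Therefore the treewidth is 1.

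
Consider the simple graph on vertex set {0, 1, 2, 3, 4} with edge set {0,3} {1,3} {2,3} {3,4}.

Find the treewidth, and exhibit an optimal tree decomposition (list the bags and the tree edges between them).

Treewidth 1.
One such decomposition:
Bags: B1 = {2, 3}  B2 = {0, 3}  B3 = {1, 3}  B4 = {3, 4}
Tree: B1–B2, B2–B3, B1–B4

Each bag holds 2 vertices, so the decomposition has width 1, which upper-bounds the treewidth. G has an edge, so its treewidth is at least 1. Therefore the treewidth is 1.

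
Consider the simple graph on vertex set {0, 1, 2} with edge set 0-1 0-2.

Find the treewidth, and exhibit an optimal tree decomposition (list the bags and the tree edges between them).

Treewidth 1.
One optimal decomposition is:
Bags: B1 = {0, 2}  B2 = {0, 1}
Tree: B1–B2

Every bag has size at most 2, so the width is 2 − 1 = 1 and tw(G) ≤ 1. G has an edge, so its treewidth is at least 1. Hence tw(G) = 1 exactly.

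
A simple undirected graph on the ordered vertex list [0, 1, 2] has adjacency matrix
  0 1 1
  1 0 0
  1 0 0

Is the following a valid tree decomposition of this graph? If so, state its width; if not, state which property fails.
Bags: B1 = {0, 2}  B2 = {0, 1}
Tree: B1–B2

Yes; width 1.

Every vertex of G appears in some bag (union = {0, 1, 2}); every edge is covered by a bag; and for each vertex v the set of bags containing v is connected in the bag tree. The decomposition is therefore valid. The largest bag has 2 vertices, so the width is 1.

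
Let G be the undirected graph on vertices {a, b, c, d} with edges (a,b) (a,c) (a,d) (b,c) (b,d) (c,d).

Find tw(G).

A width-3 tree decomposition is:
Bags: B1 = {a, b, c, d}
Tree: (single bag)
With just one bag of size 4, the width is 4 − 1 = 3, so tw(G) ≤ 3. Conversely, {a, b, c, d} is a clique of size 4, and the vertices of any clique must share a bag in every tree decomposition; so some bag has ≥ 4 vertices and tw(G) ≥ 3. Hence tw(G) = 3 exactly.

3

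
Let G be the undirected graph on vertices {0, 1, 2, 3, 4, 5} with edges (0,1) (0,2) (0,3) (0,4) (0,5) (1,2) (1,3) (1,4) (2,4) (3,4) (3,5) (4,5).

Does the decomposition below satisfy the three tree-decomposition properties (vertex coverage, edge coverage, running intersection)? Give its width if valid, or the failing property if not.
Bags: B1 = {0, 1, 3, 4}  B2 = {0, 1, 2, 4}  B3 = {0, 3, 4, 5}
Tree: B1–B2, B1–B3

Every vertex of G appears in some bag (union = {0, 1, 2, 3, 4, 5}); every edge is covered by a bag; and for each vertex v the set of bags containing v is connected in the bag tree. The decomposition is therefore valid. The largest bag has 4 vertices, so the width is 3.

Yes; width 3.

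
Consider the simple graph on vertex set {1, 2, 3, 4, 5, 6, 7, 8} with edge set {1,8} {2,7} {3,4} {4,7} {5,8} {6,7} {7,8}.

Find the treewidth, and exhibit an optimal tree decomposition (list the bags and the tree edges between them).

Each bag holds 2 vertices, so the decomposition has width 1, which upper-bounds the treewidth. Since G has at least one edge (e.g. 7–4), it is not an edgeless graph, so tw(G) ≥ 1. Therefore the treewidth is 1.

Treewidth 1.
One such decomposition:
Bags: B1 = {4, 7}  B2 = {7, 8}  B3 = {5, 8}  B4 = {3, 4}  B5 = {6, 7}  B6 = {1, 8}  B7 = {2, 7}
Tree: B1–B2, B2–B3, B1–B4, B1–B5, B2–B6, B5–B7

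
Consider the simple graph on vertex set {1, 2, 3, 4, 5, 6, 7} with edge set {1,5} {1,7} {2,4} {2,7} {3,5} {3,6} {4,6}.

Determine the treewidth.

A width-2 tree decomposition is:
Bags: B1 = {3, 4, 6}  B2 = {3, 4, 5}  B3 = {1, 4, 5}  B4 = {1, 4, 7}  B5 = {2, 4, 7}
Tree: B1–B2, B2–B3, B3–B4, B4–B5
Each bag holds 3 vertices, so the decomposition has width 2, which upper-bounds the treewidth. Since 4–6–3–5–1–7–2–4 is a cycle in G, G is not acyclic. Forests are exactly the graphs of treewidth ≤ 1, so tw(G) ≥ 2. Hence tw(G) = 2 exactly.

2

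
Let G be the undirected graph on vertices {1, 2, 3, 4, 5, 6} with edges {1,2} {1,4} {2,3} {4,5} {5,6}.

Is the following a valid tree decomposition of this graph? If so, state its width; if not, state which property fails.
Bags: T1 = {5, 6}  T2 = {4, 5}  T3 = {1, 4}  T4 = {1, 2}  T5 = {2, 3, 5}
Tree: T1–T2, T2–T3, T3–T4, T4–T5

A tree decomposition must satisfy three properties: every vertex lies in some bag; for every edge, both endpoints lie together in some bag; and for every vertex, the bags containing it form a connected subtree. Here bags containing vertex 5 are not connected in the tree, so the decomposition is invalid.

No — bags containing vertex 5 are not connected in the tree.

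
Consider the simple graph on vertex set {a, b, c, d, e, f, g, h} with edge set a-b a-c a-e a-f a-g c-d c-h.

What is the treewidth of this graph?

A width-1 tree decomposition is:
Bags: B1 = {a, g}  B2 = {a, c}  B3 = {a, f}  B4 = {c, h}  B5 = {a, e}  B6 = {a, b}  B7 = {c, d}
Tree: B1–B2, B2–B3, B2–B4, B2–B5, B1–B6, B4–B7
The largest bag has 2 vertices, giving width 1; this decomposition certifies tw(G) ≤ 1. G has an edge, so its treewidth is at least 1. Hence tw(G) = 1 exactly.

1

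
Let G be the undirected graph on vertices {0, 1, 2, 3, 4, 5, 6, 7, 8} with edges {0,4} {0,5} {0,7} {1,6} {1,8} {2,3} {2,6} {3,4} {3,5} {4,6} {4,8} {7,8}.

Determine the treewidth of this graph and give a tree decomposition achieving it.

Treewidth 3.
One such decomposition:
Bags: B1 = {1, 6, 7, 8}  B2 = {4, 6, 7, 8}  B3 = {0, 4, 6, 7}  B4 = {0, 2, 4, 6}  B5 = {0, 2, 3, 4}  B6 = {0, 2, 3, 5}
Tree: B1–B2, B2–B3, B3–B4, B4–B5, B5–B6

Each bag holds 4 vertices, so the decomposition has width 3, which upper-bounds the treewidth. For the lower bound: the 4 vertex sets {1,7,8}, {6}, {4}, {0,2,3,5} are disjoint, each induces a connected subgraph, and every pair is joined by at least one edge of G. Contracting each set to a single vertex therefore yields K_{4} as a minor, and since treewidth is minor-monotone, tw(G) ≥ tw(K_{4}) = 3. Combining the bounds, tw(G) = 3.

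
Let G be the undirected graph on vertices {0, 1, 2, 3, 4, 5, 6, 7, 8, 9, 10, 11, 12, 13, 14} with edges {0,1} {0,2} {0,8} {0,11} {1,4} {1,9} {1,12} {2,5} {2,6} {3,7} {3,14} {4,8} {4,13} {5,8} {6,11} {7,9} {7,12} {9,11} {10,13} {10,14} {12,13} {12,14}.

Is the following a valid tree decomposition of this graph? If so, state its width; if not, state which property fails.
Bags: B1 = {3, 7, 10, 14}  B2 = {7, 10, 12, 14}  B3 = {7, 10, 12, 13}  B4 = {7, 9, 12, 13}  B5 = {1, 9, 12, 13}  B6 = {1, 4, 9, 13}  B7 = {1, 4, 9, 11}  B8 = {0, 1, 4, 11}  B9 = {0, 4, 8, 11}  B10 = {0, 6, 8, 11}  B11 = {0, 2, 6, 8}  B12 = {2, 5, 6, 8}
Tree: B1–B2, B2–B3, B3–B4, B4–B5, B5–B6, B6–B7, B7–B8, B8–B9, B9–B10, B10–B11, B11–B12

Vertex coverage: the bags together contain {0, 1, 2, 3, 4, 5, 6, 7, 8, 9, 10, 11, 12, 13, 14}, the full vertex set. Edge coverage: each edge of G has both endpoints in at least one bag. Running intersection: for every vertex, the bags containing it form a connected subtree. All three properties hold, so this is a valid tree decomposition of width max|bag| − 1 = 3, and hence tw(G) ≤ 3.

Yes; width 3.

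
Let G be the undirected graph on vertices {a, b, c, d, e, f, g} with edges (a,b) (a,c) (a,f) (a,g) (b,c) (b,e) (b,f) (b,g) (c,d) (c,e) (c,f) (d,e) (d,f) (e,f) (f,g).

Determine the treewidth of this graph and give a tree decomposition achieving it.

Treewidth 3.
One such decomposition:
Bags: B1 = {a, b, c, f}  B2 = {b, c, e, f}  B3 = {a, b, f, g}  B4 = {c, d, e, f}
Tree: B1–B2, B1–B3, B2–B4

Each bag holds 4 vertices, so the decomposition has width 3, which upper-bounds the treewidth. Conversely, {c, d, e, f} is a clique of size 4, and the vertices of any clique must share a bag in every tree decomposition; so some bag has ≥ 4 vertices and tw(G) ≥ 3. Therefore the treewidth is 3.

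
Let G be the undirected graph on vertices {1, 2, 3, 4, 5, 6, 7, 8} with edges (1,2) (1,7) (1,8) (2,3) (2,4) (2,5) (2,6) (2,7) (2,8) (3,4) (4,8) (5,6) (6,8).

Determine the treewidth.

A width-2 tree decomposition is:
Bags: B1 = {2, 4, 8}  B2 = {1, 2, 8}  B3 = {2, 6, 8}  B4 = {1, 2, 7}  B5 = {2, 3, 4}  B6 = {2, 5, 6}
Tree: B1–B2, B2–B3, B2–B4, B1–B5, B3–B6
Each bag holds 3 vertices, so the decomposition has width 2, which upper-bounds the treewidth. For the lower bound, the 3 vertices {1, 2, 8} are pairwise adjacent, and any tree decomposition puts a clique entirely inside one bag — forcing width ≥ 2. Therefore the treewidth is 2.

2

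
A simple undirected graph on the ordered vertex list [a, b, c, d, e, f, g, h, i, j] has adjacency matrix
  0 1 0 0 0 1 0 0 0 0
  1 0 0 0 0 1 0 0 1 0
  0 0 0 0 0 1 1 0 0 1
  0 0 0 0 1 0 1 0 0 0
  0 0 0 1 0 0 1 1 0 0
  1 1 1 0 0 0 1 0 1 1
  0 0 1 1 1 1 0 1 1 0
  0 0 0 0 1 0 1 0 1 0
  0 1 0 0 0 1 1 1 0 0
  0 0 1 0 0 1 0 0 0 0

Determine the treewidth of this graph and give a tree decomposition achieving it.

Treewidth 2.
One such decomposition:
Bags: B1 = {e, g, h}  B2 = {g, h, i}  B3 = {f, g, i}  B4 = {d, e, g}  B5 = {b, f, i}  B6 = {a, b, f}  B7 = {c, f, g}  B8 = {c, f, j}
Tree: B1–B2, B2–B3, B1–B4, B3–B5, B5–B6, B3–B7, B7–B8

The largest bag has 3 vertices, giving width 2; this decomposition certifies tw(G) ≤ 2. For the lower bound, the 3 vertices {d, e, g} are pairwise adjacent, and any tree decomposition puts a clique entirely inside one bag — forcing width ≥ 2. Combining the bounds, tw(G) = 2.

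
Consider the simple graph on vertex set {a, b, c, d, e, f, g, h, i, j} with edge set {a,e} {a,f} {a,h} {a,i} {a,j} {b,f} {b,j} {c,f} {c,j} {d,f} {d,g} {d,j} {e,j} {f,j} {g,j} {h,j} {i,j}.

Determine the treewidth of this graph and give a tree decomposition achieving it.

Treewidth 2.
Bags: B1 = {a, f, j}  B2 = {d, f, j}  B3 = {d, g, j}  B4 = {c, f, j}  B5 = {a, e, j}  B6 = {b, f, j}  B7 = {a, i, j}  B8 = {a, h, j}
Tree: B1–B2, B2–B3, B1–B4, B1–B5, B2–B6, B5–B7, B1–B8

Each bag holds 3 vertices, so the decomposition has width 2, which upper-bounds the treewidth. Conversely, {d, f, j} is a clique of size 3, and the vertices of any clique must share a bag in every tree decomposition; so some bag has ≥ 3 vertices and tw(G) ≥ 2. Hence tw(G) = 2 exactly.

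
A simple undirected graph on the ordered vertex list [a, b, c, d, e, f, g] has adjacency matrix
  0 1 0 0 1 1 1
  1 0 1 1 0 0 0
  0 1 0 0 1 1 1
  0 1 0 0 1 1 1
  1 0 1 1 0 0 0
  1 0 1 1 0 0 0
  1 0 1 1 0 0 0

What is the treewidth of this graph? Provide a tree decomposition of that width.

Treewidth 3.
One optimal decomposition is:
Bags: B1 = {a, c, d, f}  B2 = {a, c, d, g}  B3 = {a, b, c, d}  B4 = {a, c, d, e}
Tree: B1–B2, B2–B3, B3–B4

Every bag has size at most 4, so the width is 4 − 1 = 3 and tw(G) ≤ 3. For the lower bound: the 4 vertex sets {a,f}, {c,g}, {d}, {b} are disjoint, each induces a connected subgraph, and every pair is joined by at least one edge of G. Contracting each set to a single vertex therefore yields K_{4} as a minor, and since treewidth is minor-monotone, tw(G) ≥ tw(K_{4}) = 3. Therefore the treewidth is 3.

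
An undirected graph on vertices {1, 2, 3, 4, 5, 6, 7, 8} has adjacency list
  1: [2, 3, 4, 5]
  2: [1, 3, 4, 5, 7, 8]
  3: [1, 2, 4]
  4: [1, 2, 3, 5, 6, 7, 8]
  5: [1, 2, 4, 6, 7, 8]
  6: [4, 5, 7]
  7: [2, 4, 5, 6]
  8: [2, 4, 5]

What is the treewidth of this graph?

3

A width-3 tree decomposition is:
Bags: B1 = {2, 4, 5, 7}  B2 = {4, 5, 6, 7}  B3 = {1, 2, 4, 5}  B4 = {2, 4, 5, 8}  B5 = {1, 2, 3, 4}
Tree: B1–B2, B1–B3, B1–B4, B3–B5
Every bag has size at most 4, so the width is 4 − 1 = 3 and tw(G) ≤ 3. On the other hand G contains the 4-clique {1, 2, 3, 4}. A clique must lie in a single bag of any decomposition, so no decomposition can have width below 3. Combining the bounds, tw(G) = 3.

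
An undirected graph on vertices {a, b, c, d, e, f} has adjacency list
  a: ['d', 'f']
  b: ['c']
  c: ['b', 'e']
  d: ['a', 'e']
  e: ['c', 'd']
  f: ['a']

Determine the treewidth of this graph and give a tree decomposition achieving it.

Every bag has size at most 2, so the width is 2 − 1 = 1 and tw(G) ≤ 1. G has an edge, so its treewidth is at least 1. Combining the bounds, tw(G) = 1.

Treewidth 1.
One such decomposition:
Bags: B1 = {a, f}  B2 = {a, d}  B3 = {d, e}  B4 = {c, e}  B5 = {b, c}
Tree: B1–B2, B2–B3, B3–B4, B4–B5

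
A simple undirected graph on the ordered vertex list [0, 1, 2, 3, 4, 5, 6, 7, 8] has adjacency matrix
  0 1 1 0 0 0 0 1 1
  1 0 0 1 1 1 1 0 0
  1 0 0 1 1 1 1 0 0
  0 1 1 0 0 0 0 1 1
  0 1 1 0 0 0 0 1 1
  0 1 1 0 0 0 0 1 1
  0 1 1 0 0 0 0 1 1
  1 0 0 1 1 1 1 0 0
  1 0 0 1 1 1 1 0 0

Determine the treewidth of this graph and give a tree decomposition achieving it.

Treewidth 4.
One such decomposition:
Bags: B1 = {1, 2, 4, 7, 8}  B2 = {1, 2, 5, 7, 8}  B3 = {1, 2, 6, 7, 8}  B4 = {1, 2, 3, 7, 8}  B5 = {0, 1, 2, 7, 8}
Tree: B1–B2, B2–B3, B3–B4, B4–B5

The largest bag has 5 vertices, giving width 4; this decomposition certifies tw(G) ≤ 4. For the lower bound: the 5 vertex sets {2,4}, {5,8}, {1,6}, {7}, {3} are disjoint, each induces a connected subgraph, and every pair is joined by at least one edge of G. Contracting each set to a single vertex therefore yields K_{5} as a minor, and since treewidth is minor-monotone, tw(G) ≥ tw(K_{5}) = 4. Combining the bounds, tw(G) = 4.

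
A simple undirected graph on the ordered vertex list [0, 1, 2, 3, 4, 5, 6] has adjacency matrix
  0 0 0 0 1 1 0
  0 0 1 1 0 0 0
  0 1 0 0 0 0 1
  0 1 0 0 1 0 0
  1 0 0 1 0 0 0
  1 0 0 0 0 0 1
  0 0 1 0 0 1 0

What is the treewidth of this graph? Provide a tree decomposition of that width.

Treewidth 2.
Bags: B1 = {1, 3, 4}  B2 = {0, 1, 4}  B3 = {0, 1, 5}  B4 = {1, 5, 6}  B5 = {1, 2, 6}
Tree: B1–B2, B2–B3, B3–B4, B4–B5

Each bag holds 3 vertices, so the decomposition has width 2, which upper-bounds the treewidth. The edges 1–3–4–0–5–6–2–1 form a cycle, so G is not a tree and its treewidth is at least 2. Combining the bounds, tw(G) = 2.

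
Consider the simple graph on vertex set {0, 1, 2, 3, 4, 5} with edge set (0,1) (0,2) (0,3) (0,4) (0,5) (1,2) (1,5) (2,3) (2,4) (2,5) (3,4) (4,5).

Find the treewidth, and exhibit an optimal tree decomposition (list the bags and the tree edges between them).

Treewidth 3.
One optimal decomposition is:
Bags: B1 = {0, 2, 4, 5}  B2 = {0, 2, 3, 4}  B3 = {0, 1, 2, 5}
Tree: B1–B2, B1–B3

Each bag holds 4 vertices, so the decomposition has width 3, which upper-bounds the treewidth. On the other hand G contains the 4-clique {0, 1, 2, 5}. A clique must lie in a single bag of any decomposition, so no decomposition can have width below 3. The upper and lower bounds meet at 3, so that is the treewidth.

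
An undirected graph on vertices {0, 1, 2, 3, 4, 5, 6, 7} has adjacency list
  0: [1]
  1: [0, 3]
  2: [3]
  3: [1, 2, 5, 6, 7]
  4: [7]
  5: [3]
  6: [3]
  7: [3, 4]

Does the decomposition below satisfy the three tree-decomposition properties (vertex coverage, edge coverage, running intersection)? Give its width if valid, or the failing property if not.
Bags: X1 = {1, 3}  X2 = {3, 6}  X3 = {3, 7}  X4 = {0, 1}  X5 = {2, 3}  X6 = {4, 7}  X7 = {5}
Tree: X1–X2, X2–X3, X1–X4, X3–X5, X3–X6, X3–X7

No — edge (3,5) lies in no bag.

A tree decomposition must satisfy three properties: every vertex lies in some bag; for every edge, both endpoints lie together in some bag; and for every vertex, the bags containing it form a connected subtree. Here edge (3,5) lies in no bag, so the decomposition is invalid.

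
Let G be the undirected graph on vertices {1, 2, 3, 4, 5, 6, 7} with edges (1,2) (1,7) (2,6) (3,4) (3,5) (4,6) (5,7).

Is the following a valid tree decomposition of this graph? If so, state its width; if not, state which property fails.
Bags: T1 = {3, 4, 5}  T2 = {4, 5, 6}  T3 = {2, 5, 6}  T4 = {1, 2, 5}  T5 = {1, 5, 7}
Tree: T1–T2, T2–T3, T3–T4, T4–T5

Checking the three conditions: (i) the bags cover all of {1, 2, 3, 4, 5, 6, 7}; (ii) for each edge, some bag contains both endpoints; (iii) the bags containing any fixed vertex form a subtree. All hold, so the decomposition is valid with width 3 − 1 = 2.

Yes; width 2.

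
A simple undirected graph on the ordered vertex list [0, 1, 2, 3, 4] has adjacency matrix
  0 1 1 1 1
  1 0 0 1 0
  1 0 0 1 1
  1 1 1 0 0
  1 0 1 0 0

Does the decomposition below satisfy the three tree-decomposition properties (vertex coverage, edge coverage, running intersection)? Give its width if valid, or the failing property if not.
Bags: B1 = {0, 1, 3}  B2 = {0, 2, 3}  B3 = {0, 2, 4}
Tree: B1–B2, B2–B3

Vertex coverage: the bags together contain {0, 1, 2, 3, 4}, the full vertex set. Edge coverage: each edge of G has both endpoints in at least one bag. Running intersection: for every vertex, the bags containing it form a connected subtree. All three properties hold, so this is a valid tree decomposition of width max|bag| − 1 = 2, and hence tw(G) ≤ 2.

Yes; width 2.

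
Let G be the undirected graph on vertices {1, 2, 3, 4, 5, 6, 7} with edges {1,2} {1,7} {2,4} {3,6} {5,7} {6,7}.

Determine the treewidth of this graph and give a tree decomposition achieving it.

The largest bag has 2 vertices, giving width 1; this decomposition certifies tw(G) ≤ 1. Any graph with an edge has treewidth ≥ 1, and G has the edge 7–1. The upper and lower bounds meet at 1, so that is the treewidth.

Treewidth 1.
One optimal decomposition is:
Bags: B1 = {1, 7}  B2 = {6, 7}  B3 = {1, 2}  B4 = {5, 7}  B5 = {2, 4}  B6 = {3, 6}
Tree: B1–B2, B1–B3, B2–B4, B3–B5, B2–B6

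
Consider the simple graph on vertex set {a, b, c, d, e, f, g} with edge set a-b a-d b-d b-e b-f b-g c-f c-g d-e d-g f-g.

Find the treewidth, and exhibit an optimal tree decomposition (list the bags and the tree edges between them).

Treewidth 2.
One optimal decomposition is:
Bags: B1 = {a, b, d}  B2 = {b, d, g}  B3 = {b, f, g}  B4 = {b, d, e}  B5 = {c, f, g}
Tree: B1–B2, B2–B3, B2–B4, B3–B5

Every bag has size at most 3, so the width is 3 − 1 = 2 and tw(G) ≤ 2. On the other hand G contains the 3-clique {c, f, g}. A clique must lie in a single bag of any decomposition, so no decomposition can have width below 2. Hence tw(G) = 2 exactly.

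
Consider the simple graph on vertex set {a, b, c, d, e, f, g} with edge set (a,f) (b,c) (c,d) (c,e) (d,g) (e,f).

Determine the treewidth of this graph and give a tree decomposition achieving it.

The largest bag has 2 vertices, giving width 1; this decomposition certifies tw(G) ≤ 1. Any graph with an edge has treewidth ≥ 1, and G has the edge c–e. Therefore the treewidth is 1.

Treewidth 1.
One optimal decomposition is:
Bags: B1 = {c, e}  B2 = {e, f}  B3 = {a, f}  B4 = {c, d}  B5 = {b, c}  B6 = {d, g}
Tree: B1–B2, B2–B3, B1–B4, B4–B5, B4–B6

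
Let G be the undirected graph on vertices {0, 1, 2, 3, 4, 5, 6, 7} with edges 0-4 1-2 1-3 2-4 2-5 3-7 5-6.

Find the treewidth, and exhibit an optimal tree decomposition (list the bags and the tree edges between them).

Treewidth 1.
Bags: B1 = {1, 2}  B2 = {2, 4}  B3 = {1, 3}  B4 = {2, 5}  B5 = {3, 7}  B6 = {0, 4}  B7 = {5, 6}
Tree: B1–B2, B1–B3, B1–B4, B3–B5, B2–B6, B4–B7

The largest bag has 2 vertices, giving width 1; this decomposition certifies tw(G) ≤ 1. Any graph with an edge has treewidth ≥ 1, and G has the edge 2–1. The upper and lower bounds meet at 1, so that is the treewidth.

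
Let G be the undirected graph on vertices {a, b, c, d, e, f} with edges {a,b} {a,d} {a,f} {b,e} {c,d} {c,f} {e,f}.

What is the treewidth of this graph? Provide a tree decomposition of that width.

Treewidth 2.
One optimal decomposition is:
Bags: B1 = {a, c, d}  B2 = {a, c, f}  B3 = {a, b, f}  B4 = {b, e, f}
Tree: B1–B2, B2–B3, B3–B4

The largest bag has 3 vertices, giving width 2; this decomposition certifies tw(G) ≤ 2. The edges d–c–f–a–d form a cycle, so G is not a tree and its treewidth is at least 2. Therefore the treewidth is 2.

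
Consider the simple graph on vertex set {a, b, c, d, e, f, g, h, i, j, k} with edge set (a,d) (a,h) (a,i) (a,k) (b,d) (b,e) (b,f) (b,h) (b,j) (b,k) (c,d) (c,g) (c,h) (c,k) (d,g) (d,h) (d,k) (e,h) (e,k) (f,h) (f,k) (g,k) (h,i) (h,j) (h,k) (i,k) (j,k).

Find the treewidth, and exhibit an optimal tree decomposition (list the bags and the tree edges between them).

Treewidth 3.
Bags: B1 = {b, f, h, k}  B2 = {b, e, h, k}  B3 = {b, d, h, k}  B4 = {c, d, h, k}  B5 = {a, d, h, k}  B6 = {a, h, i, k}  B7 = {c, d, g, k}  B8 = {b, h, j, k}
Tree: B1–B2, B2–B3, B3–B4, B4–B5, B5–B6, B4–B7, B2–B8

Every bag has size at most 4, so the width is 4 − 1 = 3 and tw(G) ≤ 3. Conversely, {c, d, g, k} is a clique of size 4, and the vertices of any clique must share a bag in every tree decomposition; so some bag has ≥ 4 vertices and tw(G) ≥ 3. Combining the bounds, tw(G) = 3.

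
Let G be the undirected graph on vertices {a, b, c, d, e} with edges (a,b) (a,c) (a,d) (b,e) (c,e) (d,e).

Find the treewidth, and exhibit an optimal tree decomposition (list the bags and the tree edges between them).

Treewidth 2.
One such decomposition:
Bags: B1 = {a, c, e}  B2 = {a, d, e}  B3 = {a, b, e}
Tree: B1–B2, B2–B3

The largest bag has 3 vertices, giving width 2; this decomposition certifies tw(G) ≤ 2. For the lower bound, G contains the cycle c–e–d–a–c, so G is not a forest; only forests have treewidth ≤ 1, hence tw(G) ≥ 2. Therefore the treewidth is 2.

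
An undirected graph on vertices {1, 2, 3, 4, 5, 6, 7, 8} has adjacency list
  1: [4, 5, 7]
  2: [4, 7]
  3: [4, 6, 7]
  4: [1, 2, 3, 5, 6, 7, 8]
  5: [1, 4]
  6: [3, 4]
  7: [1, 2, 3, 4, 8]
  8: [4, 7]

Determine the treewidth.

A width-2 tree decomposition is:
Bags: B1 = {4, 7, 8}  B2 = {3, 4, 7}  B3 = {2, 4, 7}  B4 = {1, 4, 7}  B5 = {3, 4, 6}  B6 = {1, 4, 5}
Tree: B1–B2, B1–B3, B2–B4, B2–B5, B4–B6
The largest bag has 3 vertices, giving width 2; this decomposition certifies tw(G) ≤ 2. For the lower bound, the 3 vertices {1, 4, 5} are pairwise adjacent, and any tree decomposition puts a clique entirely inside one bag — forcing width ≥ 2. Combining the bounds, tw(G) = 2.

2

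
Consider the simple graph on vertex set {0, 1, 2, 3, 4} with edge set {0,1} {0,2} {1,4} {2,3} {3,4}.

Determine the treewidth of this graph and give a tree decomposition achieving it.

Treewidth 2.
One optimal decomposition is:
Bags: B1 = {0, 2, 3}  B2 = {0, 1, 3}  B3 = {1, 3, 4}
Tree: B1–B2, B2–B3

The largest bag has 3 vertices, giving width 2; this decomposition certifies tw(G) ≤ 2. The edges 3–2–0–1–4–3 form a cycle, so G is not a tree and its treewidth is at least 2. Hence tw(G) = 2 exactly.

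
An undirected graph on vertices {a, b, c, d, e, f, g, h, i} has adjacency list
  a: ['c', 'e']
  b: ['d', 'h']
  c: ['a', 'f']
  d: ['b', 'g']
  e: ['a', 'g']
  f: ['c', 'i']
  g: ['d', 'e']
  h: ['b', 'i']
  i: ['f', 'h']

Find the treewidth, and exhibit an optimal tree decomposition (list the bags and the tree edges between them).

Treewidth 2.
One optimal decomposition is:
Bags: B1 = {c, f, i}  B2 = {c, h, i}  B3 = {b, c, h}  B4 = {b, c, d}  B5 = {c, d, g}  B6 = {c, e, g}  B7 = {a, c, e}
Tree: B1–B2, B2–B3, B3–B4, B4–B5, B5–B6, B6–B7

Every bag has size at most 3, so the width is 3 − 1 = 2 and tw(G) ≤ 2. Since c–f–i–h–b–d–g–e–a–c is a cycle in G, G is not acyclic. Forests are exactly the graphs of treewidth ≤ 1, so tw(G) ≥ 2. Therefore the treewidth is 2.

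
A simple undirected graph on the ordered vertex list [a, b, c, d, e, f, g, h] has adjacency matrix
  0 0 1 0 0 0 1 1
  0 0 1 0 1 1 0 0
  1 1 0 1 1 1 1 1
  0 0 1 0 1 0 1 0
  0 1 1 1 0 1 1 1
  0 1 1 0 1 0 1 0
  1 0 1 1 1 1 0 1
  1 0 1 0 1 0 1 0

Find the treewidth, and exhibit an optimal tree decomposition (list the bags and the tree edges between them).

Treewidth 3.
One such decomposition:
Bags: B1 = {c, e, f, g}  B2 = {c, e, g, h}  B3 = {a, c, g, h}  B4 = {b, c, e, f}  B5 = {c, d, e, g}
Tree: B1–B2, B2–B3, B1–B4, B1–B5

Every bag has size at most 4, so the width is 4 − 1 = 3 and tw(G) ≤ 3. For the lower bound, the 4 vertices {c, d, e, g} are pairwise adjacent, and any tree decomposition puts a clique entirely inside one bag — forcing width ≥ 3. Combining the bounds, tw(G) = 3.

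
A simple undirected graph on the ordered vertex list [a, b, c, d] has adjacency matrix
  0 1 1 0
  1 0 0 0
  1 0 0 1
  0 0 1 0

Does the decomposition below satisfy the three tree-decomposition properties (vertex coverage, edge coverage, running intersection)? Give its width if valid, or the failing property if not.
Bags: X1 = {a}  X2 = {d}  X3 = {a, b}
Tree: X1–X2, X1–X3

A tree decomposition must satisfy three properties: every vertex lies in some bag; for every edge, both endpoints lie together in some bag; and for every vertex, the bags containing it form a connected subtree. Here vertex c appears in no bag, so the decomposition is invalid.

No — vertex c appears in no bag.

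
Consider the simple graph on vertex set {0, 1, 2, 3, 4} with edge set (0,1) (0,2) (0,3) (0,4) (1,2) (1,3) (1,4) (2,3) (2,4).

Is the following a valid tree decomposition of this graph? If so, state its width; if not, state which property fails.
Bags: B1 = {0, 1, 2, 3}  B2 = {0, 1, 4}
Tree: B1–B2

No — edge (2,4) lies in no bag.

A tree decomposition must satisfy three properties: every vertex lies in some bag; for every edge, both endpoints lie together in some bag; and for every vertex, the bags containing it form a connected subtree. Here edge (2,4) lies in no bag, so the decomposition is invalid.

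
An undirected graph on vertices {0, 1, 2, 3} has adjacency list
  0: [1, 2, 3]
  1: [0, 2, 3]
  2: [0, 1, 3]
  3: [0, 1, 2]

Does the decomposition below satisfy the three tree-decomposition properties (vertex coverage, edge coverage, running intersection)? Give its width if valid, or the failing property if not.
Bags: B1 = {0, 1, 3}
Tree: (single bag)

A tree decomposition must satisfy three properties: every vertex lies in some bag; for every edge, both endpoints lie together in some bag; and for every vertex, the bags containing it form a connected subtree. Here vertex 2 appears in no bag, so the decomposition is invalid.

No — vertex 2 appears in no bag.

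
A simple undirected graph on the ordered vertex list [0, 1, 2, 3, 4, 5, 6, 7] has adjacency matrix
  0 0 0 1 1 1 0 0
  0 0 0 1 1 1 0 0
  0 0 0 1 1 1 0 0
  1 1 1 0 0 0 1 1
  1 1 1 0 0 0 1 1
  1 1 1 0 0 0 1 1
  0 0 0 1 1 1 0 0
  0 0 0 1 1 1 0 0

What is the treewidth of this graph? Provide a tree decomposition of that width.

Treewidth 3.
Bags: B1 = {3, 4, 5, 7}  B2 = {1, 3, 4, 5}  B3 = {3, 4, 5, 6}  B4 = {2, 3, 4, 5}  B5 = {0, 3, 4, 5}
Tree: B1–B2, B2–B3, B3–B4, B4–B5

The largest bag has 4 vertices, giving width 3; this decomposition certifies tw(G) ≤ 3. For the lower bound: the 4 vertex sets {5,7}, {1,3}, {4}, {6} are disjoint, each induces a connected subgraph, and every pair is joined by at least one edge of G. Contracting each set to a single vertex therefore yields K_{4} as a minor, and since treewidth is minor-monotone, tw(G) ≥ tw(K_{4}) = 3. Therefore the treewidth is 3.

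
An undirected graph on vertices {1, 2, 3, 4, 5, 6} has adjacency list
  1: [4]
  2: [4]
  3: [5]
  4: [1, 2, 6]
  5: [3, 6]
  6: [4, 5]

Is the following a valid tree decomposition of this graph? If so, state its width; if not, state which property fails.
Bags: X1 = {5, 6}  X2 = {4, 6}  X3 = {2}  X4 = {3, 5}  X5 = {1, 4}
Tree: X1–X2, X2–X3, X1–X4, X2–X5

No — edge (4,2) lies in no bag.

A tree decomposition must satisfy three properties: every vertex lies in some bag; for every edge, both endpoints lie together in some bag; and for every vertex, the bags containing it form a connected subtree. Here edge (4,2) lies in no bag, so the decomposition is invalid.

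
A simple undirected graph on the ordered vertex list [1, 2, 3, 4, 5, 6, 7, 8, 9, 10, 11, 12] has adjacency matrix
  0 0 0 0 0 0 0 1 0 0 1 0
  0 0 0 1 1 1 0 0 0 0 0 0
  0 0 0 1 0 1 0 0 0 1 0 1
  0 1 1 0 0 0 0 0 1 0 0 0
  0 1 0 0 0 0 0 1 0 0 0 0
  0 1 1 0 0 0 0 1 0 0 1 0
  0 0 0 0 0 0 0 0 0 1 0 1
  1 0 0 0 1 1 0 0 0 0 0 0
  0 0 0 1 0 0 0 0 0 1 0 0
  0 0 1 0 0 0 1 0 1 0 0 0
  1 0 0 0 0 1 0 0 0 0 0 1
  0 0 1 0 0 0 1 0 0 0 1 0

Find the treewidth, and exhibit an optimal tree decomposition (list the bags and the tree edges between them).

The largest bag has 4 vertices, giving width 3; this decomposition certifies tw(G) ≤ 3. For the lower bound: the 4 vertex sets {7,9,10}, {12}, {3}, {2,4,6,11} are disjoint, each induces a connected subgraph, and every pair is joined by at least one edge of G. Contracting each set to a single vertex therefore yields K_{4} as a minor, and since treewidth is minor-monotone, tw(G) ≥ tw(K_{4}) = 3. The upper and lower bounds meet at 3, so that is the treewidth.

Treewidth 3.
Bags: B1 = {7, 9, 10, 12}  B2 = {3, 9, 10, 12}  B3 = {3, 4, 9, 12}  B4 = {3, 4, 11, 12}  B5 = {3, 4, 6, 11}  B6 = {2, 4, 6, 11}  B7 = {1, 2, 6, 11}  B8 = {1, 2, 6, 8}  B9 = {1, 2, 5, 8}
Tree: B1–B2, B2–B3, B3–B4, B4–B5, B5–B6, B6–B7, B7–B8, B8–B9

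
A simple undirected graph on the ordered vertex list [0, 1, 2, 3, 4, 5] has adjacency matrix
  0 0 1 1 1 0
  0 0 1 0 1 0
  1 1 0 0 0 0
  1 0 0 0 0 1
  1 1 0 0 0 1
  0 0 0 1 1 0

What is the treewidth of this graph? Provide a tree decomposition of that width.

Treewidth 2.
Bags: B1 = {3, 4, 5}  B2 = {0, 3, 4}  B3 = {0, 1, 4}  B4 = {0, 1, 2}
Tree: B1–B2, B2–B3, B3–B4

Every bag has size at most 3, so the width is 3 − 1 = 2 and tw(G) ≤ 2. For the lower bound, G contains the cycle 5–3–0–4–5, so G is not a forest; only forests have treewidth ≤ 1, hence tw(G) ≥ 2. Therefore the treewidth is 2.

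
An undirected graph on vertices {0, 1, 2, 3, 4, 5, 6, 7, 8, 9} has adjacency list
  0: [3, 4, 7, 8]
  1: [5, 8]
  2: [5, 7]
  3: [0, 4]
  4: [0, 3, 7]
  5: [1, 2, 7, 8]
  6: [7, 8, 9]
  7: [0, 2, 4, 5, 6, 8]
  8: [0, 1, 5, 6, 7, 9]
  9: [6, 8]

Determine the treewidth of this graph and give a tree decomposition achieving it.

Every bag has size at most 3, so the width is 3 − 1 = 2 and tw(G) ≤ 2. Conversely, {1, 5, 8} is a clique of size 3, and the vertices of any clique must share a bag in every tree decomposition; so some bag has ≥ 3 vertices and tw(G) ≥ 2. The upper and lower bounds meet at 2, so that is the treewidth.

Treewidth 2.
One such decomposition:
Bags: B1 = {6, 8, 9}  B2 = {6, 7, 8}  B3 = {0, 7, 8}  B4 = {0, 4, 7}  B5 = {5, 7, 8}  B6 = {1, 5, 8}  B7 = {0, 3, 4}  B8 = {2, 5, 7}
Tree: B1–B2, B2–B3, B3–B4, B2–B5, B5–B6, B4–B7, B5–B8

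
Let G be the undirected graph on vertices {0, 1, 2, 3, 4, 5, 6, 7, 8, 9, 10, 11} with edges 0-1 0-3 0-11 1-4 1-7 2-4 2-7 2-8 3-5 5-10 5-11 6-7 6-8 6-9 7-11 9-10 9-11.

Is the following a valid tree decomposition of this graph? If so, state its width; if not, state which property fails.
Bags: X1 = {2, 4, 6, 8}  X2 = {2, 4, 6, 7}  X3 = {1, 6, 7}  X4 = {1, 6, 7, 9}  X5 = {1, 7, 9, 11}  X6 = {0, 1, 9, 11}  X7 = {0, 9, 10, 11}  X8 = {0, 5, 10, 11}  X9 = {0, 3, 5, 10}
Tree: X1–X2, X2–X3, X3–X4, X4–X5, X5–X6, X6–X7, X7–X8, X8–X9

A tree decomposition must satisfy three properties: every vertex lies in some bag; for every edge, both endpoints lie together in some bag; and for every vertex, the bags containing it form a connected subtree. Here edge (4,1) lies in no bag, so the decomposition is invalid.

No — edge (4,1) lies in no bag.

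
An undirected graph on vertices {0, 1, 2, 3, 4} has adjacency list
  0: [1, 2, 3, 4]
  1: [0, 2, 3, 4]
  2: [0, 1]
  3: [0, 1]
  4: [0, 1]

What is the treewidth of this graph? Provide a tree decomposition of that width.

The largest bag has 3 vertices, giving width 2; this decomposition certifies tw(G) ≤ 2. For the lower bound, the 3 vertices {0, 1, 2} are pairwise adjacent, and any tree decomposition puts a clique entirely inside one bag — forcing width ≥ 2. Combining the bounds, tw(G) = 2.

Treewidth 2.
One such decomposition:
Bags: B1 = {0, 1, 2}  B2 = {0, 1, 3}  B3 = {0, 1, 4}
Tree: B1–B2, B1–B3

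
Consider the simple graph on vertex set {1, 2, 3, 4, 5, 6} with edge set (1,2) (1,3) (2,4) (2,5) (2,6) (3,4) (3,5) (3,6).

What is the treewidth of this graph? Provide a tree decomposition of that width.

Treewidth 2.
One optimal decomposition is:
Bags: B1 = {1, 2, 3}  B2 = {2, 3, 5}  B3 = {2, 3, 6}  B4 = {2, 3, 4}
Tree: B1–B2, B2–B3, B3–B4

Every bag has size at most 3, so the width is 3 − 1 = 2 and tw(G) ≤ 2. The edges 1–3–5–2–1 form a cycle, so G is not a tree and its treewidth is at least 2. Therefore the treewidth is 2.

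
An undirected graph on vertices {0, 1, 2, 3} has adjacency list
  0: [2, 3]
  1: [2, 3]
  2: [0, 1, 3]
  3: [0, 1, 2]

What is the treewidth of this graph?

A width-2 tree decomposition is:
Bags: B1 = {1, 2, 3}  B2 = {0, 2, 3}
Tree: B1–B2
The largest bag has 3 vertices, giving width 2; this decomposition certifies tw(G) ≤ 2. For the lower bound, the 3 vertices {0, 2, 3} are pairwise adjacent, and any tree decomposition puts a clique entirely inside one bag — forcing width ≥ 2. The upper and lower bounds meet at 2, so that is the treewidth.

2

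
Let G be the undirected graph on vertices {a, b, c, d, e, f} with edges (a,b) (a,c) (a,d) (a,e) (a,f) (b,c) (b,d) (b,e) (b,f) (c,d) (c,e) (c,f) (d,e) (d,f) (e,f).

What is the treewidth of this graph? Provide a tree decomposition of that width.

Treewidth 5.
One such decomposition:
Bags: B1 = {a, b, c, d, e, f}
Tree: (single bag)

A single bag containing all 6 vertices is trivially a valid decomposition of width 5. Conversely, {a, b, c, d, e, f} is a clique of size 6, and the vertices of any clique must share a bag in every tree decomposition; so some bag has ≥ 6 vertices and tw(G) ≥ 5. Hence tw(G) = 5 exactly.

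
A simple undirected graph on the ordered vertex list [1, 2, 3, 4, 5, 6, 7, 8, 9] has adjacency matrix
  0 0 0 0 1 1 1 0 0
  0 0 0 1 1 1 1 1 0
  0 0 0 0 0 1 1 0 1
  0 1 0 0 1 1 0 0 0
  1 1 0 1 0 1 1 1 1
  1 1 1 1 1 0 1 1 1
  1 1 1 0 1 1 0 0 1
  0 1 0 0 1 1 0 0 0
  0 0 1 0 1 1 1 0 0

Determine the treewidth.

A width-3 tree decomposition is:
Bags: B1 = {2, 5, 6, 7}  B2 = {1, 5, 6, 7}  B3 = {5, 6, 7, 9}  B4 = {2, 5, 6, 8}  B5 = {2, 4, 5, 6}  B6 = {3, 6, 7, 9}
Tree: B1–B2, B2–B3, B1–B4, B1–B5, B3–B6
Every bag has size at most 4, so the width is 4 − 1 = 3 and tw(G) ≤ 3. Conversely, {3, 6, 7, 9} is a clique of size 4, and the vertices of any clique must share a bag in every tree decomposition; so some bag has ≥ 4 vertices and tw(G) ≥ 3. Combining the bounds, tw(G) = 3.

3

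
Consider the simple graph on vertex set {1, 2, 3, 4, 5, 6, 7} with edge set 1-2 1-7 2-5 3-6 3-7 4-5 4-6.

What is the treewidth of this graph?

A width-2 tree decomposition is:
Bags: B1 = {2, 4, 5}  B2 = {2, 4, 6}  B3 = {2, 3, 6}  B4 = {2, 3, 7}  B5 = {1, 2, 7}
Tree: B1–B2, B2–B3, B3–B4, B4–B5
Every bag has size at most 3, so the width is 3 − 1 = 2 and tw(G) ≤ 2. The edges 2–5–4–6–3–7–1–2 form a cycle, so G is not a tree and its treewidth is at least 2. Hence tw(G) = 2 exactly.

2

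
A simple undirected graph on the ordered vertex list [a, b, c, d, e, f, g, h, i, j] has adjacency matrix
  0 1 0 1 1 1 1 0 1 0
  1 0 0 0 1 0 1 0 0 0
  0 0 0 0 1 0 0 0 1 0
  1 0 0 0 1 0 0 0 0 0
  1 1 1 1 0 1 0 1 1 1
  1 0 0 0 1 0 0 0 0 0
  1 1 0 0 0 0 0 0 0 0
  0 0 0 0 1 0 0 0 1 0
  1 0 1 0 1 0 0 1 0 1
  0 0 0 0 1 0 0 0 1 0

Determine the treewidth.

2

A width-2 tree decomposition is:
Bags: B1 = {a, e, i}  B2 = {e, h, i}  B3 = {e, i, j}  B4 = {a, d, e}  B5 = {a, b, e}  B6 = {c, e, i}  B7 = {a, b, g}  B8 = {a, e, f}
Tree: B1–B2, B2–B3, B1–B4, B1–B5, B1–B6, B5–B7, B1–B8
The largest bag has 3 vertices, giving width 2; this decomposition certifies tw(G) ≤ 2. On the other hand G contains the 3-clique {a, b, g}. A clique must lie in a single bag of any decomposition, so no decomposition can have width below 2. Combining the bounds, tw(G) = 2.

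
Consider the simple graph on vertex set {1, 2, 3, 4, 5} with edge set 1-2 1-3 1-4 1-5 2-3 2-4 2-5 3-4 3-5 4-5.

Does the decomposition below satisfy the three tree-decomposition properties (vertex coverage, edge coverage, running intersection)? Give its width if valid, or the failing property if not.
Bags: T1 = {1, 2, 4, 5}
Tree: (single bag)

A tree decomposition must satisfy three properties: every vertex lies in some bag; for every edge, both endpoints lie together in some bag; and for every vertex, the bags containing it form a connected subtree. Here vertex 3 appears in no bag, so the decomposition is invalid.

No — vertex 3 appears in no bag.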